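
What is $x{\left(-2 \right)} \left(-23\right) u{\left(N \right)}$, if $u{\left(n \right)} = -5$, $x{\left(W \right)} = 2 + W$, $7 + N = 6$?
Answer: $0$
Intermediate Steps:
$N = -1$ ($N = -7 + 6 = -1$)
$x{\left(-2 \right)} \left(-23\right) u{\left(N \right)} = \left(2 - 2\right) \left(-23\right) \left(-5\right) = 0 \left(-23\right) \left(-5\right) = 0 \left(-5\right) = 0$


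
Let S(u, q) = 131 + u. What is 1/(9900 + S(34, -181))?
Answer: 1/10065 ≈ 9.9354e-5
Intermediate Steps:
1/(9900 + S(34, -181)) = 1/(9900 + (131 + 34)) = 1/(9900 + 165) = 1/10065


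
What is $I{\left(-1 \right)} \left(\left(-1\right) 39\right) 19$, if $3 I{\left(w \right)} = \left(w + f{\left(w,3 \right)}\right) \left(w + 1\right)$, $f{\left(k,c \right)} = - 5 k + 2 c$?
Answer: $0$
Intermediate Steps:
$I{\left(w \right)} = \frac{\left(1 + w\right) \left(6 - 4 w\right)}{3}$ ($I{\left(w \right)} = \frac{\left(w - \left(-6 + 5 w\right)\right) \left(w + 1\right)}{3} = \frac{\left(w - \left(-6 + 5 w\right)\right) \left(1 + w\right)}{3} = \frac{\left(6 - 4 w\right) \left(1 + w\right)}{3} = \frac{\left(1 + w\right) \left(6 - 4 w\right)}{3}$)
$I{\left(-1 \right)} \left(\left(-1\right) 39\right) 19 = \left(2 - \frac{4 \left(-1\right)^{2}}{3} + \frac{2}{3} \left(-1\right)\right) \left(\left(-1\right) 39\right) 19 = \left(2 - \frac{4}{3} - \frac{2}{3}\right) \left(-39\right) 19 = 0 \left(-39\right) 19 = 0 \cdot 19 = 0$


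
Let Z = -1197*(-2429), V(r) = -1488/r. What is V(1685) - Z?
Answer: -4899160893/1685 ≈ -2.9075e+6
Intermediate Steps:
Z = 2907513
V(1685) - Z = -1488/1685 - 1*2907513 = -1488*1/1685 - 2907513 = -1488/1685 - 2907513 = -4899160893/1685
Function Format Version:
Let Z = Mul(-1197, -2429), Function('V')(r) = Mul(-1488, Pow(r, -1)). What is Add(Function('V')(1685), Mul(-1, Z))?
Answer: Rational(-4899160893, 1685) ≈ -2.9075e+6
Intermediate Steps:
Z = 2907513
Add(Function('V')(1685), Mul(-1, Z)) = Add(Mul(-1488, Pow(1685, -1)), Mul(-1, 2907513)) = Add(Mul(-1488, Rational(1, 1685)), -2907513) = Add(Rational(-1488, 1685), -2907513) = Rational(-4899160893, 1685)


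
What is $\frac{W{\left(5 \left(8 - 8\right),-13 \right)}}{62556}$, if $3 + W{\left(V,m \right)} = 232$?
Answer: $\frac{229}{62556} \approx 0.0036607$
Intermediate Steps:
$W{\left(V,m \right)} = 229$ ($W{\left(V,m \right)} = -3 + 232 = 229$)
$\frac{W{\left(5 \left(8 - 8\right),-13 \right)}}{62556} = \frac{229}{62556}$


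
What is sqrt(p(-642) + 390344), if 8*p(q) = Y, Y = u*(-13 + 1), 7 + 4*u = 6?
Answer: sqrt(6245510)/4 ≈ 624.78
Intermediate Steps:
u = -1/4 (u = -7/4 + (1/4)*6 = -7/4 + 3/2 = -1/4 ≈ -0.25000)
Y = 3 (Y = -(-13 + 1)/4 = -1/4*(-12) = 3)
p(q) = 3/8 (p(q) = (1/8)*3 = 3/8)
sqrt(p(-642) + 390344) = sqrt(3/8 + 390344) = sqrt(3122755/8) = sqrt(6245510)/4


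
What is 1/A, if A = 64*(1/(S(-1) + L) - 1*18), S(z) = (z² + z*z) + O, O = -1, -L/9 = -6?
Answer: -55/63296 ≈ -0.00086893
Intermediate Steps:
L = 54 (L = -9*(-6) = 54)
S(z) = -1 + 2*z² (S(z) = (z² + z*z) - 1 = (z² + z²) - 1 = 2*z² - 1 = -1 + 2*z²)
A = -63296/55 (A = 64*(1/((-1 + 2*(-1)²) + 54) - 1*18) = 64*(1/((-1 + 2*1) + 54) - 18) = 64*(1/((-1 + 2) + 54) - 18) = 64*(1/(1 + 54) - 18) = 64*(1/55 - 18) = 64*(-989/55) = -63296/55 ≈ -1150.8)
1/A = 1/(-63296/55) = -55/63296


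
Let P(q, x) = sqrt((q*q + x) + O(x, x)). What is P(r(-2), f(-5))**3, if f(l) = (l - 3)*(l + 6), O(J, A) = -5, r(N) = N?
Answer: -27*I ≈ -27.0*I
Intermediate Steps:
f(l) = (-3 + l)*(6 + l)
P(q, x) = sqrt(-5 + x + q**2) (P(q, x) = sqrt((q*q + x) - 5) = sqrt((q**2 + x) - 5) = sqrt((x + q**2) - 5) = sqrt(-5 + x + q**2))
P(r(-2), f(-5))**3 = (sqrt(-5 + (-18 + (-5)**2 + 3*(-5)) + (-2)**2))**3 = (sqrt(-5 + (-18 + 25 - 15) + 4))**3 = (sqrt(-5 - 8 + 4))**3 = (sqrt(-9))**3 = (3*I)**3 = -27*I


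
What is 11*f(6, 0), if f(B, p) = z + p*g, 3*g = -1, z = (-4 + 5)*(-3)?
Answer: -33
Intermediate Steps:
z = -3 (z = 1*(-3) = -3)
g = -⅓ (g = (⅓)*(-1) = -⅓ ≈ -0.33333)
f(B, p) = -3 - p/3 (f(B, p) = -3 + p*(-⅓) = -3 - p/3)
11*f(6, 0) = 11*(-3 - ⅓*0) = 11*(-3 + 0) = 11*(-3) = -33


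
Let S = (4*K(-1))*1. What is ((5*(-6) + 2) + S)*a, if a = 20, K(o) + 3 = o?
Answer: -880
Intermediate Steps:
K(o) = -3 + o
S = -16 (S = (4*(-3 - 1))*1 = (4*(-4))*1 = -16*1 = -16)
((5*(-6) + 2) + S)*a = ((5*(-6) + 2) - 16)*20 = ((-30 + 2) - 16)*20 = (-28 - 16)*20 = -44*20 = -880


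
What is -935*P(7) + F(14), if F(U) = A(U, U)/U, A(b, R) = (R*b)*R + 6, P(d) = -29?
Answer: 191180/7 ≈ 27311.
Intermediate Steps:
A(b, R) = 6 + b*R² (A(b, R) = b*R² + 6 = 6 + b*R²)
F(U) = (6 + U³)/U (F(U) = (6 + U*U²)/U = (6 + U³)/U)
-935*P(7) + F(14) = -935*(-29) + (6 + 14³)/14 = 27115 + (6 + 2744)/14 = 27115 + (1/14)*2750 = 27115 + 1375/7 = 191180/7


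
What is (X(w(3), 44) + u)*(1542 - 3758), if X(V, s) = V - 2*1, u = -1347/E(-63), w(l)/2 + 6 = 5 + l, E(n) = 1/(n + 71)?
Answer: 23875184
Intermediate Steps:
E(n) = 1/(71 + n)
w(l) = -2 + 2*l (w(l) = -12 + 2*(5 + l) = -12 + (10 + 2*l) = -2 + 2*l)
u = -10776 (u = -1347/(1/(71 - 63)) = -1347/(1/8) = -1347/1/8 = -1347*8 = -10776)
X(V, s) = -2 + V (X(V, s) = V - 2 = -2 + V)
(X(w(3), 44) + u)*(1542 - 3758) = ((-2 + (-2 + 2*3)) - 10776)*(1542 - 3758) = ((-2 + (-2 + 6)) - 10776)*(-2216) = ((-2 + 4) - 10776)*(-2216) = (2 - 10776)*(-2216) = -10774*(-2216) = 23875184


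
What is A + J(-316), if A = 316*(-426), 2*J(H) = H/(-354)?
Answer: -23826953/177 ≈ -1.3462e+5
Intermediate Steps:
J(H) = -H/708 (J(H) = (H/(-354))/2 = (H*(-1/354))/2 = (-H/354)/2 = -H/708)
A = -134616
A + J(-316) = -134616 - 1/708*(-316) = -134616 + 79/177 = -23826953/177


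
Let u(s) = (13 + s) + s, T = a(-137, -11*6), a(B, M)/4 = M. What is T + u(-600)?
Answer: -1451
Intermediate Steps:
a(B, M) = 4*M
T = -264 (T = 4*(-11*6) = 4*(-66) = -264)
u(s) = 13 + 2*s
T + u(-600) = -264 + (13 + 2*(-600)) = -264 + (13 - 1200) = -264 - 1187 = -1451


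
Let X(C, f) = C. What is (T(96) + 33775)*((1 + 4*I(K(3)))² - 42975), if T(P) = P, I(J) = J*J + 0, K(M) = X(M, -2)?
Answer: -1409236826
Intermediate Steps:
K(M) = M
I(J) = J² (I(J) = J² + 0 = J²)
(T(96) + 33775)*((1 + 4*I(K(3)))² - 42975) = (96 + 33775)*((1 + 4*3²)² - 42975) = 33871*((1 + 4*9)² - 42975) = 33871*((1 + 36)² - 42975) = 33871*(37² - 42975) = 33871*(1369 - 42975) = 33871*(-41606) = -1409236826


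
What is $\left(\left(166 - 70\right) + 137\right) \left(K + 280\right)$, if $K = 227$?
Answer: $118131$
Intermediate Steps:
$\left(\left(166 - 70\right) + 137\right) \left(K + 280\right) = \left(\left(166 - 70\right) + 137\right) \left(227 + 280\right) = \left(96 + 137\right) 507 = 233 \cdot 507 = 118131$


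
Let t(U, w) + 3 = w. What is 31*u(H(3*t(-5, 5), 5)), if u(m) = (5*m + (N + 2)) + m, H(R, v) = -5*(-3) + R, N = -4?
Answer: 3844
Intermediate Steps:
t(U, w) = -3 + w
H(R, v) = 15 + R
u(m) = -2 + 6*m (u(m) = (5*m + (-4 + 2)) + m = (5*m - 2) + m = (-2 + 5*m) + m = -2 + 6*m)
31*u(H(3*t(-5, 5), 5)) = 31*(-2 + 6*(15 + 3*(-3 + 5))) = 31*(-2 + 6*(15 + 3*2)) = 31*(-2 + 6*(15 + 6)) = 31*(-2 + 6*21) = 31*(-2 + 126) = 31*124 = 3844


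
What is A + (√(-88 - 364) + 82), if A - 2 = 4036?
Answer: 4120 + 2*I*√113 ≈ 4120.0 + 21.26*I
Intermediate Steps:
A = 4038 (A = 2 + 4036 = 4038)
A + (√(-88 - 364) + 82) = 4038 + (√(-88 - 364) + 82) = 4038 + (√(-452) + 82) = 4038 + (2*I*√113 + 82) = 4038 + (82 + 2*I*√113) = 4120 + 2*I*√113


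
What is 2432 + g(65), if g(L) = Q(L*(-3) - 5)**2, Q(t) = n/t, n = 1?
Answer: 97280001/40000 ≈ 2432.0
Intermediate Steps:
Q(t) = 1/t
g(L) = (-5 - 3*L)**(-2) (g(L) = (1/(L*(-3) - 5))**2 = (1/(-3*L - 5))**2 = (1/(-5 - 3*L))**2 = (-5 - 3*L)**(-2))
2432 + g(65) = 2432 + (5 + 3*65)**(-2) = 2432 + (5 + 195)**(-2) = 2432 + 200**(-2) = 2432 + 1/40000 = 97280001/40000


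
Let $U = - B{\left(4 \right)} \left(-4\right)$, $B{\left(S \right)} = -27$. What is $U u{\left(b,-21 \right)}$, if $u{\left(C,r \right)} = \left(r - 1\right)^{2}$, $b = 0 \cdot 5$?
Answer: $-52272$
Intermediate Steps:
$b = 0$
$u{\left(C,r \right)} = \left(-1 + r\right)^{2}$
$U = -108$ ($U = \left(-1\right) \left(-27\right) \left(-4\right) = 27 \left(-4\right) = -108$)
$U u{\left(b,-21 \right)} = - 108 \left(-1 - 21\right)^{2} = - 108 \left(-22\right)^{2} = \left(-108\right) 484 = -52272$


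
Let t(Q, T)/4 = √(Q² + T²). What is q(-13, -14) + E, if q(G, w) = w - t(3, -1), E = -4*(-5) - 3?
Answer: 3 - 4*√10 ≈ -9.6491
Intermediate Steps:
t(Q, T) = 4*√(Q² + T²)
E = 17 (E = 20 - 3 = 17)
q(G, w) = w - 4*√10 (q(G, w) = w - 4*√(3² + (-1)²) = w - 4*√(9 + 1) = w - 4*√10)
q(-13, -14) + E = (-14 - 4*√10) + 17 = 3 - 4*√10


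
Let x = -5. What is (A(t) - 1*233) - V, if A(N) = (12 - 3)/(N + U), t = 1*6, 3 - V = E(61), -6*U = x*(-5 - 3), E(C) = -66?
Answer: -631/2 ≈ -315.50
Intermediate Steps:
U = -20/3 (U = -(-5)*(-5 - 3)/6 = -(-5)*(-8)/6 = -⅙*40 = -20/3 ≈ -6.6667)
V = 69 (V = 3 - 1*(-66) = 3 + 66 = 69)
t = 6
A(N) = 9/(-20/3 + N) (A(N) = (12 - 3)/(N - 20/3) = 9/(-20/3 + N))
(A(t) - 1*233) - V = (27/(-20 + 3*6) - 1*233) - 1*69 = (27/(-20 + 18) - 233) - 69 = (27/(-2) - 233) - 69 = (27*(-½) - 233) - 69 = (-27/2 - 233) - 69 = -493/2 - 69 = -631/2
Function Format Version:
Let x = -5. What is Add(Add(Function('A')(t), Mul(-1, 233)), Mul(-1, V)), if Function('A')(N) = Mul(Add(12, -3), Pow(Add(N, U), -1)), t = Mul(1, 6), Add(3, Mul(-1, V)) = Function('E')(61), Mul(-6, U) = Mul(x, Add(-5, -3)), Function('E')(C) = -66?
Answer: Rational(-631, 2) ≈ -315.50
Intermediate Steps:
U = Rational(-20, 3) (U = Mul(Rational(-1, 6), Mul(-5, Add(-5, -3))) = Mul(Rational(-1, 6), Mul(-5, -8)) = Mul(Rational(-1, 6), 40) = Rational(-20, 3) ≈ -6.6667)
V = 69 (V = Add(3, Mul(-1, -66)) = Add(3, 66) = 69)
t = 6
Function('A')(N) = Mul(9, Pow(Add(Rational(-20, 3), N), -1)) (Function('A')(N) = Mul(Add(12, -3), Pow(Add(N, Rational(-20, 3)), -1)) = Mul(9, Pow(Add(Rational(-20, 3), N), -1)))
Add(Add(Function('A')(t), Mul(-1, 233)), Mul(-1, V)) = Add(Add(Mul(27, Pow(Add(-20, Mul(3, 6)), -1)), Mul(-1, 233)), Mul(-1, 69)) = Add(Add(Mul(27, Pow(Add(-20, 18), -1)), -233), -69) = Add(Add(Mul(27, Pow(-2, -1)), -233), -69) = Add(Add(Mul(27, Rational(-1, 2)), -233), -69) = Add(Add(Rational(-27, 2), -233), -69) = Add(Rational(-493, 2), -69) = Rational(-631, 2)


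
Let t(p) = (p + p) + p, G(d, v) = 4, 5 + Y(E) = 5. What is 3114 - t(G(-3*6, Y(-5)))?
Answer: 3102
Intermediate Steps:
Y(E) = 0 (Y(E) = -5 + 5 = 0)
t(p) = 3*p (t(p) = 2*p + p = 3*p)
3114 - t(G(-3*6, Y(-5))) = 3114 - 3*4 = 3114 - 1*12 = 3114 - 12 = 3102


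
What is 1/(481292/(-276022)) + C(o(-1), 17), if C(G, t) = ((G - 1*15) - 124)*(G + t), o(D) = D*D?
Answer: -597902675/240646 ≈ -2484.6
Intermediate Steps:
o(D) = D²
C(G, t) = (-139 + G)*(G + t) (C(G, t) = ((G - 15) - 124)*(G + t) = ((-15 + G) - 124)*(G + t) = (-139 + G)*(G + t))
1/(481292/(-276022)) + C(o(-1), 17) = 1/(481292/(-276022)) + (((-1)²)² - 139*(-1)² - 139*17 + (-1)²*17) = 1/(481292*(-1/276022)) + (1² - 139*1 - 2363 + 1*17) = 1/(-240646/138011) + (1 - 139 - 2363 + 17) = -138011/240646 - 2484 = -597902675/240646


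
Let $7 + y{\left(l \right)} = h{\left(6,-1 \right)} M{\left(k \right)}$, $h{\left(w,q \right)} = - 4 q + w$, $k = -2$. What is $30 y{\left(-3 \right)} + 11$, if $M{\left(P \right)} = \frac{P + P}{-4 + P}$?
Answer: $1$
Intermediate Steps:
$h{\left(w,q \right)} = w - 4 q$
$M{\left(P \right)} = \frac{2 P}{-4 + P}$
$y{\left(l \right)} = - \frac{1}{3}$ ($y{\left(l \right)} = -7 + \left(6 - -4\right) 2 \left(-2\right) \frac{1}{-4 - 2} = -7 + \left(6 + 4\right) 2 \left(-2\right) \frac{1}{-6} = -7 + 10 \cdot 2 \left(-2\right) \left(- \frac{1}{6}\right) = -7 + 10 \cdot \frac{2}{3} = -7 + \frac{20}{3} = - \frac{1}{3}$)
$30 y{\left(-3 \right)} + 11 = 30 \left(- \frac{1}{3}\right) + 11 = -10 + 11 = 1$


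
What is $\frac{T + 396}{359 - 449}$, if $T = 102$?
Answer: $- \frac{83}{15} \approx -5.5333$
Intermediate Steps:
$\frac{T + 396}{359 - 449} = \frac{102 + 396}{359 - 449} = \frac{498}{-90} = 498 \left(- \frac{1}{90}\right) = - \frac{83}{15}$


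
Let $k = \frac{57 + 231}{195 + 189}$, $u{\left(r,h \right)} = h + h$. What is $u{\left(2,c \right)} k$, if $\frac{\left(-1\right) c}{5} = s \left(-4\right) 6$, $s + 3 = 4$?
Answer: $180$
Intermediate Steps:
$s = 1$ ($s = -3 + 4 = 1$)
$c = 120$ ($c = - 5 \cdot 1 \left(-4\right) 6 = - 5 \left(\left(-4\right) 6\right) = \left(-5\right) \left(-24\right) = 120$)
$u{\left(r,h \right)} = 2 h$
$k = \frac{3}{4}$ ($k = \frac{288}{384} = 288 \cdot \frac{1}{384} = \frac{3}{4} \approx 0.75$)
$u{\left(2,c \right)} k = 2 \cdot 120 \cdot \frac{3}{4} = 240 \cdot \frac{3}{4} = 180$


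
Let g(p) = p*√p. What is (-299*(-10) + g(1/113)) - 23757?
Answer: -20767 + √113/12769 ≈ -20767.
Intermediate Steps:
g(p) = p^(3/2)
(-299*(-10) + g(1/113)) - 23757 = (-299*(-10) + (1/113)^(3/2)) - 23757 = (2990 + (1/113)^(3/2)) - 23757 = (2990 + √113/12769) - 23757 = -20767 + √113/12769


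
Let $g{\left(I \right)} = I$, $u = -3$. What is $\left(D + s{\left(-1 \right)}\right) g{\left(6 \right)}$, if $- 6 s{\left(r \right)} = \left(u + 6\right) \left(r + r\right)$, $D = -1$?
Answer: $0$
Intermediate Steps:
$s{\left(r \right)} = - r$ ($s{\left(r \right)} = - \frac{\left(-3 + 6\right) \left(r + r\right)}{6} = - \frac{3 \cdot 2 r}{6} = - \frac{6 r}{6} = - r$)
$\left(D + s{\left(-1 \right)}\right) g{\left(6 \right)} = \left(-1 - -1\right) 6 = \left(-1 + 1\right) 6 = 0 \cdot 6 = 0$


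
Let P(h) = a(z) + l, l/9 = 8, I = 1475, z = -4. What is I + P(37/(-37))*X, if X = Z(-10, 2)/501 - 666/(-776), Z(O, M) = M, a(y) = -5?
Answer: 297952103/194388 ≈ 1532.8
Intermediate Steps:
l = 72 (l = 9*8 = 72)
P(h) = 67 (P(h) = -5 + 72 = 67)
X = 167609/194388 (X = 2/501 - 666/(-776) = 2*(1/501) - 666*(-1/776) = 2/501 + 333/388 = 167609/194388 ≈ 0.86224)
I + P(37/(-37))*X = 1475 + 67*(167609/194388) = 1475 + 11229803/194388 = 297952103/194388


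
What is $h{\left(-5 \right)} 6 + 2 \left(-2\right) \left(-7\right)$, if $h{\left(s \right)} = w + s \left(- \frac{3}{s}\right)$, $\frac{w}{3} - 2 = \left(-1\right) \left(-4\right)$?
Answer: $118$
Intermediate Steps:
$w = 18$ ($w = 6 + 3 \left(\left(-1\right) \left(-4\right)\right) = 6 + 3 \cdot 4 = 6 + 12 = 18$)
$h{\left(s \right)} = 15$ ($h{\left(s \right)} = 18 + s \left(- \frac{3}{s}\right) = 18 - 3 = 15$)
$h{\left(-5 \right)} 6 + 2 \left(-2\right) \left(-7\right) = 15 \cdot 6 + 2 \left(-2\right) \left(-7\right) = 90 - -28 = 90 + 28 = 118$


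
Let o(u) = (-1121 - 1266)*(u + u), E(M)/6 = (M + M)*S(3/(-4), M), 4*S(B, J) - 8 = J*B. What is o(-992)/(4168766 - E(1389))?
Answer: 18943232/33905609 ≈ 0.55871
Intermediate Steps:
S(B, J) = 2 + B*J/4 (S(B, J) = 2 + (J*B)/4 = 2 + (B*J)/4 = 2 + B*J/4)
E(M) = 12*M*(2 - 3*M/16) (E(M) = 6*((M + M)*(2 + (3/(-4))*M/4)) = 6*((2*M)*(2 + (3*(-¼))*M/4)) = 6*((2*M)*(2 + (¼)*(-¾)*M)) = 6*((2*M)*(2 - 3*M/16)) = 6*(2*M*(2 - 3*M/16)) = 12*M*(2 - 3*M/16))
o(u) = -4774*u
o(-992)/(4168766 - E(1389)) = (-4774*(-992))/(4168766 - 3*1389*(32 - 3*1389)/4) = 4735808/(4168766 - 3*1389*(32 - 4167)/4) = 4735808/(4168766 - 3*1389*(-4135)/4) = 4735808/(4168766 - 1*(-17230545/4)) = 4735808/(4168766 + 17230545/4) = 4735808/(33905609/4) = 4735808*(4/33905609) = 18943232/33905609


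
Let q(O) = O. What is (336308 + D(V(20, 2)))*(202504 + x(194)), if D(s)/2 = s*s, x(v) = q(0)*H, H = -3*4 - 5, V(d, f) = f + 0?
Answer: 68105335264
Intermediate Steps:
V(d, f) = f
H = -17 (H = -12 - 5 = -17)
x(v) = 0 (x(v) = 0*(-17) = 0)
D(s) = 2*s² (D(s) = 2*(s*s) = 2*s²)
(336308 + D(V(20, 2)))*(202504 + x(194)) = (336308 + 2*2²)*(202504 + 0) = (336308 + 2*4)*202504 = (336308 + 8)*202504 = 336316*202504 = 68105335264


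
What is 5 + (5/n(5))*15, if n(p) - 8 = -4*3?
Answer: -55/4 ≈ -13.750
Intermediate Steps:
n(p) = -4 (n(p) = 8 - 4*3 = 8 - 12 = -4)
5 + (5/n(5))*15 = 5 + (5/(-4))*15 = 5 + (5*(-1/4))*15 = 5 - 5/4*15 = 5 - 75/4 = -55/4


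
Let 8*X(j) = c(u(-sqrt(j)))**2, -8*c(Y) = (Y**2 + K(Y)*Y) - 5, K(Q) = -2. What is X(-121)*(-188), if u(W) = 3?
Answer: -47/32 ≈ -1.4688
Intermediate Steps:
c(Y) = 5/8 - Y**2/8 + Y/4 (c(Y) = -((Y**2 - 2*Y) - 5)/8 = -(-5 + Y**2 - 2*Y)/8 = 5/8 - Y**2/8 + Y/4)
X(j) = 1/128 (X(j) = (5/8 - 1/8*3**2 + (1/4)*3)**2/8 = (5/8 - 1/8*9 + 3/4)**2/8 = (5/8 - 9/8 + 3/4)**2/8 = (1/4)**2/8 = (1/8)*(1/16) = 1/128)
X(-121)*(-188) = (1/128)*(-188) = -47/32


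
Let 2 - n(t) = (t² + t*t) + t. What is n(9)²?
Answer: 28561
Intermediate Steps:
n(t) = 2 - t - 2*t² (n(t) = 2 - ((t² + t*t) + t) = 2 - ((t² + t²) + t) = 2 - (2*t² + t) = 2 - (t + 2*t²) = 2 + (-t - 2*t²) = 2 - t - 2*t²)
n(9)² = (2 - 1*9 - 2*9²)² = (2 - 9 - 2*81)² = (2 - 9 - 162)² = (-169)² = 28561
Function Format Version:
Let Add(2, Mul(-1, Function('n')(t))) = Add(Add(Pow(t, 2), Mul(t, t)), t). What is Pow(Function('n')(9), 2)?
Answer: 28561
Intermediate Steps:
Function('n')(t) = Add(2, Mul(-1, t), Mul(-2, Pow(t, 2))) (Function('n')(t) = Add(2, Mul(-1, Add(Add(Pow(t, 2), Mul(t, t)), t))) = Add(2, Mul(-1, Add(Add(Pow(t, 2), Pow(t, 2)), t))) = Add(2, Mul(-1, Add(Mul(2, Pow(t, 2)), t))) = Add(2, Mul(-1, Add(t, Mul(2, Pow(t, 2))))) = Add(2, Add(Mul(-1, t), Mul(-2, Pow(t, 2)))) = Add(2, Mul(-1, t), Mul(-2, Pow(t, 2))))
Pow(Function('n')(9), 2) = Pow(Add(2, Mul(-1, 9), Mul(-2, Pow(9, 2))), 2) = Pow(Add(2, -9, Mul(-2, 81)), 2) = Pow(Add(2, -9, -162), 2) = Pow(-169, 2) = 28561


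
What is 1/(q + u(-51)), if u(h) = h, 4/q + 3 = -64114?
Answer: -64117/3269971 ≈ -0.019608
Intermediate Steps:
q = -4/64117 (q = 4/(-3 - 64114) = 4/(-64117) = 4*(-1/64117) = -4/64117 ≈ -6.2386e-5)
1/(q + u(-51)) = 1/(-4/64117 - 51) = 1/(-3269971/64117) = -64117/3269971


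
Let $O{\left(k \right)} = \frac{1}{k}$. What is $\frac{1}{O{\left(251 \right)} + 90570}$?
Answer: $\frac{251}{22733071} \approx 1.1041 \cdot 10^{-5}$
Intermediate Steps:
$\frac{1}{O{\left(251 \right)} + 90570} = \frac{1}{\frac{1}{251} + 90570} = \frac{1}{\frac{22733071}{251}} = \frac{251}{22733071}$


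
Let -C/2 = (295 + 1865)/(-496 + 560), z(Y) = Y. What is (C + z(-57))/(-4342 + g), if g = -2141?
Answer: 83/4322 ≈ 0.019204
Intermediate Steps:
C = -135/2 (C = -2*(295 + 1865)/(-496 + 560) = -4320/64 = -2*135/4 = -135/2 ≈ -67.500)
(C + z(-57))/(-4342 + g) = (-135/2 - 57)/(-4342 - 2141) = -249/2/(-6483) = -249/2*(-1/6483) = 83/4322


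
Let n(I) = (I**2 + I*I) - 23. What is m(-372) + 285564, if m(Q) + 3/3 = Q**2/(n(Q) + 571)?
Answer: 19797831823/69329 ≈ 2.8556e+5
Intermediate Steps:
n(I) = -23 + 2*I**2 (n(I) = (I**2 + I**2) - 23 = 2*I**2 - 23 = -23 + 2*I**2)
m(Q) = -1 + Q**2/(548 + 2*Q**2) (m(Q) = -1 + Q**2/((-23 + 2*Q**2) + 571) = -1 + Q**2/(548 + 2*Q**2))
m(-372) + 285564 = (-548 - 1*(-372)**2)/(2*(274 + (-372)**2)) + 285564 = (-548 - 1*138384)/(2*(274 + 138384)) + 285564 = (1/2)*(-548 - 138384)/138658 + 285564 = (1/2)*(1/138658)*(-138932) + 285564 = -34733/69329 + 285564 = 19797831823/69329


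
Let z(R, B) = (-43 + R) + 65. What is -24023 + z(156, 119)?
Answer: -23845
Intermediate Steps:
z(R, B) = 22 + R
-24023 + z(156, 119) = -24023 + (22 + 156) = -24023 + 178 = -23845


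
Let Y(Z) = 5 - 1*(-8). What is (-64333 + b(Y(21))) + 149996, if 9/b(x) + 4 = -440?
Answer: 12678121/148 ≈ 85663.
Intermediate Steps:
Y(Z) = 13 (Y(Z) = 5 + 8 = 13)
b(x) = -3/148 (b(x) = 9/(-4 - 440) = 9/(-444) = 9*(-1/444) = -3/148)
(-64333 + b(Y(21))) + 149996 = (-64333 - 3/148) + 149996 = -9521287/148 + 149996 = 12678121/148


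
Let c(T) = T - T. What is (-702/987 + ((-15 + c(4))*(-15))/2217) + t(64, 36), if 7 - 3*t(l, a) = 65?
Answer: -14546351/729393 ≈ -19.943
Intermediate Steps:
t(l, a) = -58/3 (t(l, a) = 7/3 - ⅓*65 = 7/3 - 65/3 = -58/3)
c(T) = 0
(-702/987 + ((-15 + c(4))*(-15))/2217) + t(64, 36) = (-702/987 + ((-15 + 0)*(-15))/2217) - 58/3 = (-702*1/987 - 15*(-15)*(1/2217)) - 58/3 = (-234/329 + 225*(1/2217)) - 58/3 = (-234/329 + 75/739) - 58/3 = -148251/243131 - 58/3 = -14546351/729393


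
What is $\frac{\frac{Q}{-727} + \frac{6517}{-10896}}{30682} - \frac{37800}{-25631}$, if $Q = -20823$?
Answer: $\frac{9192762760293619}{6229464591836064} \approx 1.4757$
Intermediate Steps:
$\frac{\frac{Q}{-727} + \frac{6517}{-10896}}{30682} - \frac{37800}{-25631} = \frac{- \frac{20823}{-727} + \frac{6517}{-10896}}{30682} - \frac{37800}{-25631} = \left(\left(-20823\right) \left(- \frac{1}{727}\right) + 6517 \left(- \frac{1}{10896}\right)\right) \frac{1}{30682} - - \frac{37800}{25631} = \left(\frac{20823}{727} - \frac{6517}{10896}\right) \frac{1}{30682} + \frac{37800}{25631} = \frac{222149549}{7921392} \cdot \frac{1}{30682} + \frac{37800}{25631} = \frac{222149549}{243044149344} + \frac{37800}{25631} = \frac{9192762760293619}{6229464591836064}$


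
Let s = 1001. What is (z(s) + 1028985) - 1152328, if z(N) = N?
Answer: -122342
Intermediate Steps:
(z(s) + 1028985) - 1152328 = (1001 + 1028985) - 1152328 = 1029986 - 1152328 = -122342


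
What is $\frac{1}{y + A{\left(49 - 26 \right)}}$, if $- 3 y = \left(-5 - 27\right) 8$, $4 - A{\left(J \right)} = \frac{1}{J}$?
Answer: $\frac{69}{6161} \approx 0.011199$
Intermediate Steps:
$A{\left(J \right)} = 4 - \frac{1}{J}$
$y = \frac{256}{3}$ ($y = - \frac{\left(-5 - 27\right) 8}{3} = - \frac{\left(-32\right) 8}{3} = \left(- \frac{1}{3}\right) \left(-256\right) = \frac{256}{3} \approx 85.333$)
$\frac{1}{y + A{\left(49 - 26 \right)}} = \frac{1}{\frac{256}{3} + \left(4 - \frac{1}{49 - 26}\right)} = \frac{1}{\frac{256}{3} + \left(4 - \frac{1}{23}\right)} = \frac{1}{\frac{256}{3} + \frac{91}{23}} = \frac{1}{\frac{6161}{69}} = \frac{69}{6161}$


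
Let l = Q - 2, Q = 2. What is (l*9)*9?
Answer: 0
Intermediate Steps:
l = 0 (l = 2 - 2 = 0)
(l*9)*9 = (0*9)*9 = 0*9 = 0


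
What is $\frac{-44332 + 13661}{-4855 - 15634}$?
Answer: $\frac{30671}{20489} \approx 1.497$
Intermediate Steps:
$\frac{-44332 + 13661}{-4855 - 15634} = - \frac{30671}{-20489} = \left(-30671\right) \left(- \frac{1}{20489}\right) = \frac{30671}{20489}$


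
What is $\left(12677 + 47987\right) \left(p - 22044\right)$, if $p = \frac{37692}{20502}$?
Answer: $- \frac{1523031718608}{1139} \approx -1.3372 \cdot 10^{9}$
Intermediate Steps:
$p = \frac{2094}{1139}$ ($p = 37692 \cdot \frac{1}{20502} = \frac{2094}{1139} \approx 1.8385$)
$\left(12677 + 47987\right) \left(p - 22044\right) = \left(12677 + 47987\right) \left(\frac{2094}{1139} - 22044\right) = 60664 \left(- \frac{25106022}{1139}\right) = - \frac{1523031718608}{1139}$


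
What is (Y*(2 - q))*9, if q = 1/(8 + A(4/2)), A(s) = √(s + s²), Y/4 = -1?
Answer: -1944/29 - 18*√6/29 ≈ -68.555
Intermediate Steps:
Y = -4 (Y = 4*(-1) = -4)
q = 1/(8 + √6) (q = 1/(8 + √((4/2)*(1 + 4/2))) = 1/(8 + √((4*(½))*(1 + 4*(½)))) = 1/(8 + √(2*(1 + 2))) = 1/(8 + √(2*3)) = 1/(8 + √6) ≈ 0.095698)
(Y*(2 - q))*9 = -4*(2 - (4/29 - √6/58))*9 = -4*(2 + (-4/29 + √6/58))*9 = -4*(54/29 + √6/58)*9 = (-216/29 - 2*√6/29)*9 = -1944/29 - 18*√6/29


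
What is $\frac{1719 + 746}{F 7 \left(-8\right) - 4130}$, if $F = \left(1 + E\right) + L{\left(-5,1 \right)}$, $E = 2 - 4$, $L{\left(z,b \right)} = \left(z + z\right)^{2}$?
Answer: $- \frac{2465}{9674} \approx -0.25481$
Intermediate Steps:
$L{\left(z,b \right)} = 4 z^{2}$ ($L{\left(z,b \right)} = \left(2 z\right)^{2} = 4 z^{2}$)
$E = -2$
$F = 99$ ($F = \left(1 - 2\right) + 4 \left(-5\right)^{2} = -1 + 4 \cdot 25 = -1 + 100 = 99$)
$\frac{1719 + 746}{F 7 \left(-8\right) - 4130} = \frac{1719 + 746}{99 \cdot 7 \left(-8\right) - 4130} = \frac{2465}{693 \left(-8\right) - 4130} = \frac{2465}{-5544 - 4130} = \frac{2465}{-9674} = 2465 \left(- \frac{1}{9674}\right) = - \frac{2465}{9674}$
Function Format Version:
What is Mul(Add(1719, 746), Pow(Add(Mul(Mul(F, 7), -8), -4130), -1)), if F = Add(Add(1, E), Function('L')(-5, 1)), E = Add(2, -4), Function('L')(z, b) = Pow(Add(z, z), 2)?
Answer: Rational(-2465, 9674) ≈ -0.25481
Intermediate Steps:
Function('L')(z, b) = Mul(4, Pow(z, 2)) (Function('L')(z, b) = Pow(Mul(2, z), 2) = Mul(4, Pow(z, 2)))
E = -2
F = 99 (F = Add(Add(1, -2), Mul(4, Pow(-5, 2))) = Add(-1, Mul(4, 25)) = Add(-1, 100) = 99)
Mul(Add(1719, 746), Pow(Add(Mul(Mul(F, 7), -8), -4130), -1)) = Mul(Add(1719, 746), Pow(Add(Mul(Mul(99, 7), -8), -4130), -1)) = Mul(2465, Pow(Add(Mul(693, -8), -4130), -1)) = Mul(2465, Pow(Add(-5544, -4130), -1)) = Mul(2465, Pow(-9674, -1)) = Mul(2465, Rational(-1, 9674)) = Rational(-2465, 9674)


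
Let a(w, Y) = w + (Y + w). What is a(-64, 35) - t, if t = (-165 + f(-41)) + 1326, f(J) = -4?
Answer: -1250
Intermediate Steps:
t = 1157 (t = (-165 - 4) + 1326 = -169 + 1326 = 1157)
a(w, Y) = Y + 2*w
a(-64, 35) - t = (35 + 2*(-64)) - 1*1157 = (35 - 128) - 1157 = -93 - 1157 = -1250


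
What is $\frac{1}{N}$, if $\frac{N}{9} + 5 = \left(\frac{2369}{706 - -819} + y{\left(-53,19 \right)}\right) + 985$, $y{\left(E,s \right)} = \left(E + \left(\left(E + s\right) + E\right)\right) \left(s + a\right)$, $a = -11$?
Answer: $- \frac{1525}{1900179} \approx -0.00080256$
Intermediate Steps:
$y{\left(E,s \right)} = \left(-11 + s\right) \left(s + 3 E\right)$ ($y{\left(E,s \right)} = \left(E + \left(\left(E + s\right) + E\right)\right) \left(s - 11\right) = \left(E + \left(s + 2 E\right)\right) \left(-11 + s\right) = \left(s + 3 E\right) \left(-11 + s\right) = \left(-11 + s\right) \left(s + 3 E\right)$)
$N = - \frac{1900179}{1525}$ ($N = -45 + 9 \left(\left(\frac{2369}{706 - -819} + \left(19^{2} - -1749 - 209 + 3 \left(-53\right) 19\right)\right) + 985\right) = -45 + 9 \left(\left(\frac{2369}{706 + 819} + \left(361 + 1749 - 209 - 3021\right)\right) + 985\right) = -45 + 9 \left(\left(\frac{2369}{1525} - 1120\right) + 985\right) = -45 + 9 \left(- \frac{1705631}{1525} + 985\right) = -45 + 9 \left(- \frac{203506}{1525}\right) = -45 - \frac{1831554}{1525} = - \frac{1900179}{1525} \approx -1246.0$)
$\frac{1}{N} = \frac{1}{- \frac{1900179}{1525}} = - \frac{1525}{1900179}$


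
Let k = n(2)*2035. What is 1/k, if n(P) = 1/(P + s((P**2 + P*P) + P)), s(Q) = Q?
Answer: 12/2035 ≈ 0.0058968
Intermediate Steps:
n(P) = 1/(2*P + 2*P**2) (n(P) = 1/(P + ((P**2 + P*P) + P)) = 1/(P + ((P**2 + P**2) + P)) = 1/(P + (2*P**2 + P)) = 1/(P + (P + 2*P**2)) = 1/(2*P + 2*P**2))
k = 2035/12 (k = ((1/2)/(2*(1 + 2)))*2035 = ((1/2)*(1/2)/3)*2035 = ((1/2)*(1/2)*(1/3))*2035 = (1/12)*2035 = 2035/12 ≈ 169.58)
1/k = 1/(2035/12) = 12/2035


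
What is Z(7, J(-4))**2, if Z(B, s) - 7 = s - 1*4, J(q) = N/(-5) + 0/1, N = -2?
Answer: 289/25 ≈ 11.560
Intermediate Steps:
J(q) = 2/5 (J(q) = -2/(-5) + 0/1 = -2*(-1/5) + 0*1 = 2/5 + 0 = 2/5)
Z(B, s) = 3 + s (Z(B, s) = 7 + (s - 1*4) = 7 + (s - 4) = 7 + (-4 + s) = 3 + s)
Z(7, J(-4))**2 = (3 + 2/5)**2 = (17/5)**2 = 289/25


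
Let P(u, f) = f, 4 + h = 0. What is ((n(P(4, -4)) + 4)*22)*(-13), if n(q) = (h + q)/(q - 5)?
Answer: -12584/9 ≈ -1398.2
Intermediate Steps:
h = -4 (h = -4 + 0 = -4)
n(q) = (-4 + q)/(-5 + q) (n(q) = (-4 + q)/(q - 5) = (-4 + q)/(-5 + q))
((n(P(4, -4)) + 4)*22)*(-13) = (((-4 - 4)/(-5 - 4) + 4)*22)*(-13) = ((-8/(-9) + 4)*22)*(-13) = ((-⅑*(-8) + 4)*22)*(-13) = ((8/9 + 4)*22)*(-13) = ((44/9)*22)*(-13) = (968/9)*(-13) = -12584/9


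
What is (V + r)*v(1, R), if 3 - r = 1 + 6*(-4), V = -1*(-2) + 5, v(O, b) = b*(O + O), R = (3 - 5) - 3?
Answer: -330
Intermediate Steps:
R = -5 (R = -2 - 3 = -5)
v(O, b) = 2*O*b (v(O, b) = b*(2*O) = 2*O*b)
V = 7 (V = 2 + 5 = 7)
r = 26 (r = 3 - (1 + 6*(-4)) = 3 - (1 - 24) = 3 - 1*(-23) = 3 + 23 = 26)
(V + r)*v(1, R) = (7 + 26)*(2*1*(-5)) = 33*(-10) = -330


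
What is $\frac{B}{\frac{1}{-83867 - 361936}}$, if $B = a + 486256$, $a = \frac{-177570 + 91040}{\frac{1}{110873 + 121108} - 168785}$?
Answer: $- \frac{4243895548093589672751}{19577456542} \approx -2.1677 \cdot 10^{11}$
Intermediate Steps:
$a = \frac{10036657965}{19577456542}$ ($a = - \frac{86530}{\frac{1}{231981} - 168785} = - \frac{86530}{- \frac{39154913084}{231981}} = \left(-86530\right) \left(- \frac{231981}{39154913084}\right) = \frac{10036657965}{19577456542} \approx 0.51266$)
$B = \frac{9519665744944717}{19577456542}$ ($B = \frac{10036657965}{19577456542} + 486256 = \frac{9519665744944717}{19577456542} \approx 4.8626 \cdot 10^{5}$)
$\frac{B}{\frac{1}{-83867 - 361936}} = \frac{9519665744944717}{19577456542 \frac{1}{-83867 - 361936}} = \frac{9519665744944717}{19577456542 \frac{1}{-445803}} = \frac{9519665744944717}{19577456542 \left(- \frac{1}{445803}\right)} = \frac{9519665744944717}{19577456542} \left(-445803\right) = - \frac{4243895548093589672751}{19577456542}$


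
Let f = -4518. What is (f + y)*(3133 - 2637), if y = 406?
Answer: -2039552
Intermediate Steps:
(f + y)*(3133 - 2637) = (-4518 + 406)*(3133 - 2637) = -4112*496 = -2039552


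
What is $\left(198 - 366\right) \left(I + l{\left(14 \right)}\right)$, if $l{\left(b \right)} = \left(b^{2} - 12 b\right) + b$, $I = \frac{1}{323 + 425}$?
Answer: $- \frac{1319514}{187} \approx -7056.2$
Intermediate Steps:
$I = \frac{1}{748} \approx 0.0013369$
$l{\left(b \right)} = b^{2} - 11 b$
$\left(198 - 366\right) \left(I + l{\left(14 \right)}\right) = \left(198 - 366\right) \left(\frac{1}{748} + 14 \left(-11 + 14\right)\right) = - 168 \left(\frac{1}{748} + 14 \cdot 3\right) = - 168 \left(\frac{1}{748} + 42\right) = \left(-168\right) \frac{31417}{748} = - \frac{1319514}{187}$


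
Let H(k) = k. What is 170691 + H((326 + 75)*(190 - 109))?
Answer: 203172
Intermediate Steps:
170691 + H((326 + 75)*(190 - 109)) = 170691 + (326 + 75)*(190 - 109) = 170691 + 401*81 = 170691 + 32481 = 203172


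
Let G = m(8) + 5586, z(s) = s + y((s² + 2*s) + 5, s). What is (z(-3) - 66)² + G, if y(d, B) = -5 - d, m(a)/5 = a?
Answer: 12350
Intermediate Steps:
m(a) = 5*a
z(s) = -10 - s - s² (z(s) = s + (-5 - ((s² + 2*s) + 5)) = s + (-5 - (5 + s² + 2*s)) = s + (-5 + (-5 - s² - 2*s)) = s + (-10 - s² - 2*s) = -10 - s - s²)
G = 5626 (G = 5*8 + 5586 = 40 + 5586 = 5626)
(z(-3) - 66)² + G = ((-10 - 1*(-3) - 1*(-3)²) - 66)² + 5626 = ((-10 + 3 - 1*9) - 66)² + 5626 = ((-10 + 3 - 9) - 66)² + 5626 = (-16 - 66)² + 5626 = (-82)² + 5626 = 6724 + 5626 = 12350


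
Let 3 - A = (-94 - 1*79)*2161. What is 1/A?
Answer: 1/373856 ≈ 2.6748e-6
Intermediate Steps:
A = 373856 (A = 3 - (-94 - 1*79)*2161 = 3 - (-94 - 79)*2161 = 3 - (-173)*2161 = 3 - 1*(-373853) = 3 + 373853 = 373856)
1/A = 1/373856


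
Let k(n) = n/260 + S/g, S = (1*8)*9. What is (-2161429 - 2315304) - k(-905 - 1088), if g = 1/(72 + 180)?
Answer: -1168666027/260 ≈ -4.4949e+6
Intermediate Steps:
S = 72 (S = 8*9 = 72)
g = 1/252 ≈ 0.0039683
k(n) = 18144 + n/260 (k(n) = n/260 + 72/(1/252) = n*(1/260) + 72*252 = n/260 + 18144 = 18144 + n/260)
(-2161429 - 2315304) - k(-905 - 1088) = (-2161429 - 2315304) - (18144 + (-905 - 1088)/260) = -4476733 - (18144 + (1/260)*(-1993)) = -4476733 - (18144 - 1993/260) = -4476733 - 1*4715447/260 = -4476733 - 4715447/260 = -1168666027/260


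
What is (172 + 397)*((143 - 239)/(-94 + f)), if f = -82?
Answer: 3414/11 ≈ 310.36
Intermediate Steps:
(172 + 397)*((143 - 239)/(-94 + f)) = (172 + 397)*((143 - 239)/(-94 - 82)) = 569*(-96/(-176)) = 569*(-96*(-1/176)) = 569*(6/11) = 3414/11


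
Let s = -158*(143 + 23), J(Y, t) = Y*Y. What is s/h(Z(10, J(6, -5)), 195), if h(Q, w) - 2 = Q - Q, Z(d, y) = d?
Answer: -13114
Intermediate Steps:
J(Y, t) = Y²
h(Q, w) = 2 (h(Q, w) = 2 + (Q - Q) = 2 + 0 = 2)
s = -26228 (s = -158*166 = -26228)
s/h(Z(10, J(6, -5)), 195) = -26228/2 = -26228*½ = -13114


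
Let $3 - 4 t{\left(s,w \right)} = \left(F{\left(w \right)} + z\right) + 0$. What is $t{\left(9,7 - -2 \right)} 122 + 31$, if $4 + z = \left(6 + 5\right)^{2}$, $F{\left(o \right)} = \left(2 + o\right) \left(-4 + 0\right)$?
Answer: $-2104$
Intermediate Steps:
$F{\left(o \right)} = -8 - 4 o$ ($F{\left(o \right)} = \left(2 + o\right) \left(-4\right) = -8 - 4 o$)
$z = 117$ ($z = -4 + \left(6 + 5\right)^{2} = -4 + 11^{2} = -4 + 121 = 117$)
$t{\left(s,w \right)} = - \frac{53}{2} + w$ ($t{\left(s,w \right)} = \frac{3}{4} - \frac{\left(\left(-8 - 4 w\right) + 117\right) + 0}{4} = \frac{3}{4} - \frac{\left(109 - 4 w\right) + 0}{4} = \frac{3}{4} - \frac{109 - 4 w}{4} = \frac{3}{4} + \left(- \frac{109}{4} + w\right) = - \frac{53}{2} + w$)
$t{\left(9,7 - -2 \right)} 122 + 31 = \left(- \frac{53}{2} + \left(7 - -2\right)\right) 122 + 31 = \left(- \frac{53}{2} + \left(7 + 2\right)\right) 122 + 31 = \left(- \frac{53}{2} + 9\right) 122 + 31 = \left(- \frac{35}{2}\right) 122 + 31 = -2135 + 31 = -2104$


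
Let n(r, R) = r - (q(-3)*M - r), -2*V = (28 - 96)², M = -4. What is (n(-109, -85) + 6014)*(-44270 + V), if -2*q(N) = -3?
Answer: -270268764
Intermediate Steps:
q(N) = 3/2 (q(N) = -½*(-3) = 3/2)
V = -2312 (V = -(28 - 96)²/2 = -½*(-68)² = -½*4624 = -2312)
n(r, R) = 6 + 2*r (n(r, R) = r - ((3/2)*(-4) - r) = r - (-6 - r) = r + (6 + r) = 6 + 2*r)
(n(-109, -85) + 6014)*(-44270 + V) = ((6 + 2*(-109)) + 6014)*(-44270 - 2312) = ((6 - 218) + 6014)*(-46582) = (-212 + 6014)*(-46582) = 5802*(-46582) = -270268764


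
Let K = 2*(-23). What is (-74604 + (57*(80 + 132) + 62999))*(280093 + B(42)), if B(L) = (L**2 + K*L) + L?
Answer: 134104193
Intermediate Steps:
K = -46
B(L) = L**2 - 45*L (B(L) = (L**2 - 46*L) + L = L**2 - 45*L)
(-74604 + (57*(80 + 132) + 62999))*(280093 + B(42)) = (-74604 + (57*(80 + 132) + 62999))*(280093 + 42*(-45 + 42)) = (-74604 + (57*212 + 62999))*(280093 + 42*(-3)) = (-74604 + (12084 + 62999))*(280093 - 126) = (-74604 + 75083)*279967 = 479*279967 = 134104193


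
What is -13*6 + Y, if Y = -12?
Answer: -90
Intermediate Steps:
-13*6 + Y = -13*6 - 12 = -78 - 12 = -90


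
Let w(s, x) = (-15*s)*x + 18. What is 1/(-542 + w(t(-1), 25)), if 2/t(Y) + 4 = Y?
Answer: -1/374 ≈ -0.0026738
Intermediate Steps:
t(Y) = 2/(-4 + Y)
w(s, x) = 18 - 15*s*x (w(s, x) = -15*s*x + 18 = 18 - 15*s*x)
1/(-542 + w(t(-1), 25)) = 1/(-542 + (18 - 15*2/(-4 - 1)*25)) = 1/(-542 + (18 - 15*2/(-5)*25)) = 1/(-542 + (18 - 15*2*(-⅕)*25)) = 1/(-542 + (18 - 15*(-⅖)*25)) = 1/(-542 + (18 + 150)) = 1/(-542 + 168) = 1/(-374) = -1/374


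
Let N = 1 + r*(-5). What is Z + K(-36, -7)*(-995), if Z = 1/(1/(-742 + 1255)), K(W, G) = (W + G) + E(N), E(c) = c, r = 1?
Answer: 47278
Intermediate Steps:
N = -4 (N = 1 + 1*(-5) = 1 - 5 = -4)
K(W, G) = -4 + G + W (K(W, G) = (W + G) - 4 = (G + W) - 4 = -4 + G + W)
Z = 513 (Z = 1/(1/513) = 513)
Z + K(-36, -7)*(-995) = 513 + (-4 - 7 - 36)*(-995) = 513 - 47*(-995) = 513 + 46765 = 47278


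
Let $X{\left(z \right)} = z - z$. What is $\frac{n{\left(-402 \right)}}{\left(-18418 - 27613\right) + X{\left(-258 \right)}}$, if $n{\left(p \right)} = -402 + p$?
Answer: $\frac{804}{46031} \approx 0.017466$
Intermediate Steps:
$X{\left(z \right)} = 0$
$\frac{n{\left(-402 \right)}}{\left(-18418 - 27613\right) + X{\left(-258 \right)}} = \frac{-402 - 402}{\left(-18418 - 27613\right) + 0} = - \frac{804}{-46031 + 0} = - \frac{804}{-46031} = \left(-804\right) \left(- \frac{1}{46031}\right) = \frac{804}{46031}$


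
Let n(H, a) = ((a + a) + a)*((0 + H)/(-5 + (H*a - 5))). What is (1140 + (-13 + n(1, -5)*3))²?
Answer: 1276900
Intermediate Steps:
n(H, a) = 3*H*a/(-10 + H*a) (n(H, a) = (2*a + a)*(H/(-5 + (-5 + H*a))) = (3*a)*(H/(-10 + H*a)) = 3*H*a/(-10 + H*a))
(1140 + (-13 + n(1, -5)*3))² = (1140 + (-13 + (3*1*(-5)/(-10 + 1*(-5)))*3))² = (1140 + (-13 + (3*1*(-5)/(-10 - 5))*3))² = (1140 + (-13 + (3*1*(-5)/(-15))*3))² = (1140 + (-13 + (3*1*(-5)*(-1/15))*3))² = (1140 + (-13 + 1*3))² = (1140 + (-13 + 3))² = (1140 - 10)² = 1130² = 1276900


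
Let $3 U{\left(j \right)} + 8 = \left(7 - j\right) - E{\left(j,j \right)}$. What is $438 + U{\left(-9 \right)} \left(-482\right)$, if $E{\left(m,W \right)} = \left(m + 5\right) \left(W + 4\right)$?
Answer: $2366$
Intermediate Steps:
$E{\left(m,W \right)} = \left(4 + W\right) \left(5 + m\right)$ ($E{\left(m,W \right)} = \left(5 + m\right) \left(4 + W\right) = \left(4 + W\right) \left(5 + m\right)$)
$U{\left(j \right)} = -7 - \frac{10 j}{3} - \frac{j^{2}}{3}$ ($U{\left(j \right)} = - \frac{8}{3} + \frac{\left(7 - j\right) - \left(20 + 4 j + 5 j + j j\right)}{3} = - \frac{8}{3} + \frac{\left(7 - j\right) - \left(20 + 4 j + 5 j + j^{2}\right)}{3} = - \frac{8}{3} + \frac{\left(7 - j\right) - \left(20 + j^{2} + 9 j\right)}{3} = - \frac{8}{3} + \frac{-13 - j^{2} - 10 j}{3} = - \frac{8}{3} - \left(\frac{13}{3} + \frac{j^{2}}{3} + \frac{10 j}{3}\right) = -7 - \frac{10 j}{3} - \frac{j^{2}}{3}$)
$438 + U{\left(-9 \right)} \left(-482\right) = 438 + \left(-7 - -30 - \frac{\left(-9\right)^{2}}{3}\right) \left(-482\right) = 438 + \left(-7 + 30 - 27\right) \left(-482\right) = 438 - -1928 = 438 + 1928 = 2366$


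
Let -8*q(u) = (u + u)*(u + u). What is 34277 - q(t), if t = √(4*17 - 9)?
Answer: 68613/2 ≈ 34307.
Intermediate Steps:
t = √59 (t = √(68 - 9) = √59 ≈ 7.6811)
q(u) = -u²/2 (q(u) = -(u + u)*(u + u)/8 = -2*u*2*u/8 = -u²/2)
34277 - q(t) = 34277 - (-1)*(√59)²/2 = 34277 - (-1)*59/2 = 34277 - 1*(-59/2) = 34277 + 59/2 = 68613/2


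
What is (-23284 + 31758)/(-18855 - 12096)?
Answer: -446/1629 ≈ -0.27379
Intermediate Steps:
(-23284 + 31758)/(-18855 - 12096) = 8474/(-30951) = 8474*(-1/30951) = -446/1629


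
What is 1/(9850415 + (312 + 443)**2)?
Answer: 1/10420440 ≈ 9.5965e-8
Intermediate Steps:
1/(9850415 + (312 + 443)**2) = 1/(9850415 + 755**2) = 1/(9850415 + 570025) = 1/10420440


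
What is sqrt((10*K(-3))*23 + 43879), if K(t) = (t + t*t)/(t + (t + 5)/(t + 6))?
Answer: sqrt(2121091)/7 ≈ 208.06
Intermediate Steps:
K(t) = (t + t**2)/(t + (5 + t)/(6 + t))
sqrt((10*K(-3))*23 + 43879) = sqrt((10*(-3*(6 + (-3)**2 + 7*(-3))/(5 + (-3)**2 + 7*(-3))))*23 + 43879) = sqrt((10*(-3*(6 + 9 - 21)/(5 + 9 - 21)))*23 + 43879) = sqrt((10*(-3*(-6)/(-7)))*23 + 43879) = sqrt((10*(-3*(-1/7)*(-6)))*23 + 43879) = sqrt((10*(-18/7))*23 + 43879) = sqrt(-180/7*23 + 43879) = sqrt(-4140/7 + 43879) = sqrt(303013/7) = sqrt(2121091)/7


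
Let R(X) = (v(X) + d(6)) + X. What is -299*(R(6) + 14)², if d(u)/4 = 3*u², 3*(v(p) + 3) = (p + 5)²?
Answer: -644352176/9 ≈ -7.1595e+7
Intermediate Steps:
v(p) = -3 + (5 + p)²/3 (v(p) = -3 + (p + 5)²/3 = -3 + (5 + p)²/3)
d(u) = 12*u² (d(u) = 4*(3*u²) = 12*u²)
R(X) = 429 + X + (5 + X)²/3 (R(X) = ((-3 + (5 + X)²/3) + 12*6²) + X = ((-3 + (5 + X)²/3) + 12*36) + X = ((-3 + (5 + X)²/3) + 432) + X = (429 + (5 + X)²/3) + X = 429 + X + (5 + X)²/3)
-299*(R(6) + 14)² = -299*((1312/3 + (⅓)*6² + (13/3)*6) + 14)² = -299*((1312/3 + (⅓)*36 + 26) + 14)² = -299*((1312/3 + 12 + 26) + 14)² = -299*(1426/3 + 14)² = -299*(1468/3)² = -299*2155024/9 = -644352176/9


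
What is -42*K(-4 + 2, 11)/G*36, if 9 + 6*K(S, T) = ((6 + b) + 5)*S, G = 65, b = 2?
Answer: 1764/13 ≈ 135.69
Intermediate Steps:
K(S, T) = -3/2 + 13*S/6 (K(S, T) = -3/2 + (((6 + 2) + 5)*S)/6 = -3/2 + ((8 + 5)*S)/6 = -3/2 + (13*S)/6 = -3/2 + 13*S/6)
-42*K(-4 + 2, 11)/G*36 = -42*(-3/2 + 13*(-4 + 2)/6)/65*36 = -42*(-3/2 + (13/6)*(-2))/65*36 = -42*(-3/2 - 13/3)/65*36 = -(-245)/65*36 = -42*(-7/78)*36 = (49/13)*36 = 1764/13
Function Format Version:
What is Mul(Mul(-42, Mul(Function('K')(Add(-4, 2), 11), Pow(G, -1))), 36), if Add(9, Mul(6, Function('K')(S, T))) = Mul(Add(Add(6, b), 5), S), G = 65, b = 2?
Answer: Rational(1764, 13) ≈ 135.69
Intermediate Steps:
Function('K')(S, T) = Add(Rational(-3, 2), Mul(Rational(13, 6), S)) (Function('K')(S, T) = Add(Rational(-3, 2), Mul(Rational(1, 6), Mul(Add(Add(6, 2), 5), S))) = Add(Rational(-3, 2), Mul(Rational(1, 6), Mul(Add(8, 5), S))) = Add(Rational(-3, 2), Mul(Rational(1, 6), Mul(13, S))) = Add(Rational(-3, 2), Mul(Rational(13, 6), S)))
Mul(Mul(-42, Mul(Function('K')(Add(-4, 2), 11), Pow(G, -1))), 36) = Mul(Mul(-42, Mul(Add(Rational(-3, 2), Mul(Rational(13, 6), Add(-4, 2))), Pow(65, -1))), 36) = Mul(Mul(-42, Mul(Add(Rational(-3, 2), Mul(Rational(13, 6), -2)), Rational(1, 65))), 36) = Mul(Mul(-42, Mul(Add(Rational(-3, 2), Rational(-13, 3)), Rational(1, 65))), 36) = Mul(Mul(-42, Mul(Rational(-35, 6), Rational(1, 65))), 36) = Mul(Mul(-42, Rational(-7, 78)), 36) = Mul(Rational(49, 13), 36) = Rational(1764, 13)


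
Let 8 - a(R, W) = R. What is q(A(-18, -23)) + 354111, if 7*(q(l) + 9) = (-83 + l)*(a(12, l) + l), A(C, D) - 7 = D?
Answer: 2480694/7 ≈ 3.5439e+5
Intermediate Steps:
a(R, W) = 8 - R
A(C, D) = 7 + D
q(l) = -9 + (-83 + l)*(-4 + l)/7 (q(l) = -9 + ((-83 + l)*((8 - 1*12) + l))/7 = -9 + ((-83 + l)*((8 - 12) + l))/7 = -9 + ((-83 + l)*(-4 + l))/7 = -9 + (-83 + l)*(-4 + l)/7)
q(A(-18, -23)) + 354111 = (269/7 - 87*(7 - 23)/7 + (7 - 23)²/7) + 354111 = (269/7 - 87/7*(-16) + (⅐)*(-16)²) + 354111 = (269/7 + 1392/7 + (⅐)*256) + 354111 = (269/7 + 1392/7 + 256/7) + 354111 = 1917/7 + 354111 = 2480694/7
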